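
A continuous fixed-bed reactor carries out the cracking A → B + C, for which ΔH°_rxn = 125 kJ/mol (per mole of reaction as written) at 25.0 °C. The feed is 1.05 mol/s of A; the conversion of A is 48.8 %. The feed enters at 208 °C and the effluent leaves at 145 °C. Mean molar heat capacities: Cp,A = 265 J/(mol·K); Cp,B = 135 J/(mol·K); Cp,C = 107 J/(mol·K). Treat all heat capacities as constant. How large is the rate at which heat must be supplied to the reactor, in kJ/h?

Extent of reaction ξ = 0.488 × 1.05 = 0.5124 mol/s
Reaction term: ξ·ΔH°_rxn = 0.5124 × 125 = 64.05 kJ/s
Sensible, feed 208→25 °C: -50.92 kJ/s
Outlet flows (mol/s): A 0.5376, B 0.5124, C 0.5124
Sensible, products 25→145 °C: 31.976 kJ/s
Q = ΔH = 45.106 kJ/s = 45.106 kW
Heat supplied = 162380 kJ/h

Q_in = 162000 kJ/h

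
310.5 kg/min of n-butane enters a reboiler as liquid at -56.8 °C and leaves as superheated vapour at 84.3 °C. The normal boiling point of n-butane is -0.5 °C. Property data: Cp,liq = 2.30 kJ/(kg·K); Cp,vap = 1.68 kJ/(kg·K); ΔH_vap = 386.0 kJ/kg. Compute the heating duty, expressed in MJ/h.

Q = 12300 MJ/h

liquid -56.8→-0.5 °C: 129.49 kJ/kg
vaporisation at -0.5 °C: 386 kJ/kg
vapour -0.5→84.3 °C: 142.46 kJ/kg
Δh = 129.49 + 386 + 142.46 = 657.95 kJ/kg
Q = ṁ·Δh = 310.5 kg/min × 657.95 kJ/kg = 204290 kJ/min
|Q| = 3404.9 kW = 12258 MJ/h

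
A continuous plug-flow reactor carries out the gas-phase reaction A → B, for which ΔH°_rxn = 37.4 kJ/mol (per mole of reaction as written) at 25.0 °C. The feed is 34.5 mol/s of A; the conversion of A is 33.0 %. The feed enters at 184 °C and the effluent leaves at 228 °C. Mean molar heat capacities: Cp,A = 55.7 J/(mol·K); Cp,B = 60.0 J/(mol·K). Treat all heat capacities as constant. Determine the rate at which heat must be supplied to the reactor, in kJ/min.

Extent of reaction ξ = 0.330 × 34.5 = 11.385 mol/s
Reaction term: ξ·ΔH°_rxn = 11.385 × 37.4 = 425.8 kJ/s
Sensible, feed 184→25 °C: -305.54 kJ/s
Outlet flows (mol/s): A 23.115, B 11.385
Sensible, products 25→228 °C: 400.03 kJ/s
Q = ΔH = 520.29 kJ/s = 520.29 kW
Heat supplied = 31217 kJ/min

Q_in = 31200 kJ/min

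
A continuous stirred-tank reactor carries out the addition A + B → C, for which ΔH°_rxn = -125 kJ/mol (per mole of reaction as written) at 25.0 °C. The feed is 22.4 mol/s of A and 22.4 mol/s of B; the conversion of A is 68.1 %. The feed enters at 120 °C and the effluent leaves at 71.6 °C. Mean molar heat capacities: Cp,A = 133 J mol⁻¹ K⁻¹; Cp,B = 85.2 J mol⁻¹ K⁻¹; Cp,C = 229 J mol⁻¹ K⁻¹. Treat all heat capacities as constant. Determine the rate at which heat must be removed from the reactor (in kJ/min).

Q_out = 128000 kJ/min

Extent of reaction ξ = 0.681 × 22.4 = 15.254 mol/s
Reaction term: ξ·ΔH°_rxn = 15.254 × -125 = -1906.8 kJ/s
Sensible, feed 120→25 °C: -464.33 kJ/s
Outlet flows (mol/s): A 7.1456, B 7.1456, C 15.254
Sensible, products 25→71.6 °C: 235.44 kJ/s
Q = ΔH = -2135.7 kJ/s = -2135.7 kW
Heat removed = 128140 kJ/min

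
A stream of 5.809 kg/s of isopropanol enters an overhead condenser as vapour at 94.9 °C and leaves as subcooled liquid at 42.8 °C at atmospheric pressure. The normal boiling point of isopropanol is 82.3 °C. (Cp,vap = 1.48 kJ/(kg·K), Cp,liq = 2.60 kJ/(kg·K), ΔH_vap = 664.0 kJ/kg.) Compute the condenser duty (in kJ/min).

Q_c = 274000 kJ/min

vapour 94.9→82.3 °C: -18.648 kJ/kg
condensation at 82.3 °C: -664 kJ/kg
liquid 82.3→42.8 °C: -102.7 kJ/kg
Δh = -18.648 + -664 + -102.7 = -785.35 kJ/kg
Q = ṁ·Δh = 5.809 kg/s × -785.35 kJ/kg = -4562.1 kJ/s
|Q| = 4562.1 kW = 273730 kJ/min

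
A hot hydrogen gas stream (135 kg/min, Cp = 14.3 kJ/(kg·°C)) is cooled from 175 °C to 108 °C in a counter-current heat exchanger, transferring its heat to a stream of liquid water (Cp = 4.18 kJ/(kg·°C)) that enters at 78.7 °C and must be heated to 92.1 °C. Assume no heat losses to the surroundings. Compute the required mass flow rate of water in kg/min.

ṁ_c = 2310 kg/min

Heat released by hot stream: Q = 135 × 14.3 × (175 − 108) = 129340 kJ/min
Energy balance on cold side (adiabatic exchanger): Q = ṁ_c·Cp_c·(T_c,out − T_c,in)
ṁ_c = 129340 / [4.18 × (92.1 − 78.7)] = 2309.2 kg/min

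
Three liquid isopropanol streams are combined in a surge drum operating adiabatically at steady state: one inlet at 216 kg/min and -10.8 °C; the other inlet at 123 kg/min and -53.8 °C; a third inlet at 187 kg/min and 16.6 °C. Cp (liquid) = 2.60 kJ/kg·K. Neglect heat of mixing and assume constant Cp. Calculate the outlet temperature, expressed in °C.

T_out = -11.1 °C

No heat crosses the boundary, so H_out = H_in.
T_out = Σ ṁᵢCp,ᵢTᵢ / Σ ṁᵢCp,ᵢ
      = -15200 / 1367.6 = -11.114 °C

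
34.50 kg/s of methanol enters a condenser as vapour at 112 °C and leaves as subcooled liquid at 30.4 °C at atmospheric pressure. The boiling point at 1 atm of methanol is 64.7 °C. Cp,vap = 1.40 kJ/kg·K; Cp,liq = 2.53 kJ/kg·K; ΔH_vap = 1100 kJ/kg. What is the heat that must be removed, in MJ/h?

Q_c = 156000 MJ/h

vapour 112→64.7 °C: -66.22 kJ/kg
condensation at 64.7 °C: -1100 kJ/kg
liquid 64.7→30.4 °C: -86.779 kJ/kg
Δh = -66.22 + -1100 + -86.779 = -1253 kJ/kg
Q = ṁ·Δh = 34.50 kg/s × -1253 kJ/kg = -43228 kJ/s
|Q| = 43228 kW = 155620 MJ/h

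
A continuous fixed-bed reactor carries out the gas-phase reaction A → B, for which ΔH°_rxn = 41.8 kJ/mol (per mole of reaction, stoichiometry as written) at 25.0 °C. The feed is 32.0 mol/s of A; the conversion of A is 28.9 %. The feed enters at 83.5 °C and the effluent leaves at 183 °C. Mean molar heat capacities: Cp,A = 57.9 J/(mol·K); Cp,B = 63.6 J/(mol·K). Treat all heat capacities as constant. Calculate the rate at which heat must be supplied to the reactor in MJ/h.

Extent of reaction ξ = 0.289 × 32.0 = 9.248 mol/s
Reaction term: ξ·ΔH°_rxn = 9.248 × 41.8 = 386.57 kJ/s
Sensible, feed 83.5→25 °C: -108.39 kJ/s
Outlet flows (mol/s): A 22.752, B 9.248
Sensible, products 25→183 °C: 301.07 kJ/s
Q = ΔH = 579.25 kJ/s = 579.25 kW
Heat supplied = 2085.3 MJ/h

Q_in = 2090 MJ/h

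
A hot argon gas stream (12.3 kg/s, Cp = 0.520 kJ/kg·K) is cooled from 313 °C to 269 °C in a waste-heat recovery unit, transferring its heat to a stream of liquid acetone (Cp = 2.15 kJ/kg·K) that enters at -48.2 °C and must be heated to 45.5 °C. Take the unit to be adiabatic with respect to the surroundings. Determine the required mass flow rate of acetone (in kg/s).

ṁ_c = 1.40 kg/s

Heat released by hot stream: Q = 12.3 × 0.520 × (313 − 269) = 281.42 kJ/s
Energy balance on cold side (adiabatic exchanger): Q = ṁ_c·Cp_c·(T_c,out − T_c,in)
ṁ_c = 281.42 / [2.15 × (45.5 − -48.2)] = 1.397 kg/s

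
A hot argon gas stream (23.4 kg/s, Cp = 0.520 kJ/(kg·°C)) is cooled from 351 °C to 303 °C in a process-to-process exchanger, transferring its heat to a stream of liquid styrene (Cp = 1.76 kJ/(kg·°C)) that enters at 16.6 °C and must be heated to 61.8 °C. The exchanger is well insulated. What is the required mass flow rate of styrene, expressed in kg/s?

Heat released by hot stream: Q = 23.4 × 0.520 × (351 − 303) = 584.06 kJ/s
Energy balance on cold side (adiabatic exchanger): Q = ṁ_c·Cp_c·(T_c,out − T_c,in)
ṁ_c = 584.06 / [1.76 × (61.8 − 16.6)] = 7.3419 kg/s

ṁ_c = 7.34 kg/s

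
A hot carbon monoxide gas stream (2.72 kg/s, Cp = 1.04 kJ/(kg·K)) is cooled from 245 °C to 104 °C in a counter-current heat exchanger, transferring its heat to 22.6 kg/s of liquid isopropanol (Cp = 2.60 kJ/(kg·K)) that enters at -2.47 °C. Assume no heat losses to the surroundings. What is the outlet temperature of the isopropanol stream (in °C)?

Heat released by hot stream: Q = 2.72 × 1.04 × (245 − 104) = 398.86 kJ/s
Energy balance on cold side (adiabatic exchanger): Q = ṁ_c·Cp_c·(T_c,out − T_c,in)
T_c,out = -2.47 + 398.86/(22.6 × 2.60) = 4.318 °C

T_c,out = 4.32 °C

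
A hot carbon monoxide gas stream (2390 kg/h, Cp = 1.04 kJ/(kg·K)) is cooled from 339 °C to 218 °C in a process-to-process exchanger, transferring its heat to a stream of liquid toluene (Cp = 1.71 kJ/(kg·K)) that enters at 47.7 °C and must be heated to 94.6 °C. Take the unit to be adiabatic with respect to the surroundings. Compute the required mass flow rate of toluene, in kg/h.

ṁ_c = 3750 kg/h

Heat released by hot stream: Q = 2390 × 1.04 × (339 − 218) = 300760 kJ/h
Energy balance on cold side (adiabatic exchanger): Q = ṁ_c·Cp_c·(T_c,out − T_c,in)
ṁ_c = 300760 / [1.71 × (94.6 − 47.7)] = 3750.1 kg/h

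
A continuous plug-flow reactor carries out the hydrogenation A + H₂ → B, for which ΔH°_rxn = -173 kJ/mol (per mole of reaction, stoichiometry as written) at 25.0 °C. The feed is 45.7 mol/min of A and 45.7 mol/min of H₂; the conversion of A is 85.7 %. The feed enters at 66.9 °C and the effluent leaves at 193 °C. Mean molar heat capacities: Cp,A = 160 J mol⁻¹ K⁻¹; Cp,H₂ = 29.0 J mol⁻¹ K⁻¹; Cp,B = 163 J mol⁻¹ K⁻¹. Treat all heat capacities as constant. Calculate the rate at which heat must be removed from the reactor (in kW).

Extent of reaction ξ = 0.857 × 45.7 = 39.165 mol/min
Reaction term: ξ·ΔH°_rxn = 39.165 × -173 = -6775.5 kJ/min
Sensible, feed 66.9→25 °C: -361.9 kJ/min
Outlet flows (mol/min): A 6.5351, H₂ 6.5351, B 39.165
Sensible, products 25→193 °C: 1280 kJ/min
Q = ΔH = -5857.4 kJ/min = -97.624 kW
Heat removed = 97.624 kW

Q_out = 97.6 kW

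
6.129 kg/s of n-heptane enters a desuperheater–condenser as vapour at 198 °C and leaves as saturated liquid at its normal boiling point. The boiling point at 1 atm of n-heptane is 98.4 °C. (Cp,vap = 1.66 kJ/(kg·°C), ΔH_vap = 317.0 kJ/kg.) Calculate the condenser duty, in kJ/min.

Q_c = 177000 kJ/min

vapour 198→98.4 °C: -165.34 kJ/kg
condensation at 98.4 °C: -317 kJ/kg
Δh = -165.34 + -317 = -482.34 kJ/kg
Q = ṁ·Δh = 6.129 kg/s × -482.34 kJ/kg = -2956.2 kJ/s
|Q| = 2956.2 kW = 177370 kJ/min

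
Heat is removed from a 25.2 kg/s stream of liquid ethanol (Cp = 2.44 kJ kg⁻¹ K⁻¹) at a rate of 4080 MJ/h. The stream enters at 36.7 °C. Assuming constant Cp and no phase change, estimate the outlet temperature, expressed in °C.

T_out = 18.3 °C

Q = 4080 MJ/h = 1133.3 kJ/s
ΔT = Q/(ṁ·Cp) = 1133.3/(25.2×2.44) = 18.432 K
T_out = 36.7 − 18.432 = 18.268 °C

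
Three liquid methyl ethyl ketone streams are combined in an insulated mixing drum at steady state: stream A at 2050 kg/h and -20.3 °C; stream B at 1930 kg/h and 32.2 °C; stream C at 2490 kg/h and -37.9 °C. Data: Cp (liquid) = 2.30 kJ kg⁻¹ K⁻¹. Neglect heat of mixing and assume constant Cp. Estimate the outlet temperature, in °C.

T_out = -11.4 °C

No heat crosses the boundary, so H_out = H_in.
T_out = Σ ṁᵢCp,ᵢTᵢ / Σ ṁᵢCp,ᵢ
      = -169830 / 14881 = -11.413 °C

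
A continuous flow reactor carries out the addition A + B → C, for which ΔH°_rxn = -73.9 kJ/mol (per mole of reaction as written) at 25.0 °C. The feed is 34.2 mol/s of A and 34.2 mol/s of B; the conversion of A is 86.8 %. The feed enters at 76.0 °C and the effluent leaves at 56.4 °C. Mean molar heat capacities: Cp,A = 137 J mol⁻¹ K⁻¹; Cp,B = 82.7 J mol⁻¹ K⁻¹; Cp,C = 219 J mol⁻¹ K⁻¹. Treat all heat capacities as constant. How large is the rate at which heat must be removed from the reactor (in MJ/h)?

Q_out = 8430 MJ/h

Extent of reaction ξ = 0.868 × 34.2 = 29.686 mol/s
Reaction term: ξ·ΔH°_rxn = 29.686 × -73.9 = -2193.8 kJ/s
Sensible, feed 76.0→25 °C: -383.2 kJ/s
Outlet flows (mol/s): A 4.5144, B 4.5144, C 29.686
Sensible, products 25→56.4 °C: 235.28 kJ/s
Q = ΔH = -2341.7 kJ/s = -2341.7 kW
Heat removed = 8430.1 MJ/h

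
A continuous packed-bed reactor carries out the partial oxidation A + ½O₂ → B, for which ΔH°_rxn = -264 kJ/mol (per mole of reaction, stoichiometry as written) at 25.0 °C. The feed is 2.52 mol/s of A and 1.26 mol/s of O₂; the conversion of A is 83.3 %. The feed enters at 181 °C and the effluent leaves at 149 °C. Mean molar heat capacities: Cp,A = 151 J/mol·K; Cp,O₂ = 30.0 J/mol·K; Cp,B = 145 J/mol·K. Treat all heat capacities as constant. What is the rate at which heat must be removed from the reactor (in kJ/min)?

Extent of reaction ξ = 0.833 × 2.52 = 2.0992 mol/s
Reaction term: ξ·ΔH°_rxn = 2.0992 × -264 = -554.18 kJ/s
Sensible, feed 181→25 °C: -65.258 kJ/s
Outlet flows (mol/s): A 0.42084, O₂ 0.21042, B 2.0992
Sensible, products 25→149 °C: 46.405 kJ/s
Q = ΔH = -573.03 kJ/s = -573.03 kW
Heat removed = 34382 kJ/min

Q_out = 34400 kJ/min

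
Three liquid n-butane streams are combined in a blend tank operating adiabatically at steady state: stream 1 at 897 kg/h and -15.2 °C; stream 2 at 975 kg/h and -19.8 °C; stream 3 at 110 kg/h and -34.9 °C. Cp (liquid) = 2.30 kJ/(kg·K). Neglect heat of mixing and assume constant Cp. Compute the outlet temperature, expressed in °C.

T_out = -18.6 °C

No heat crosses the boundary, so H_out = H_in.
T_out = Σ ṁᵢCp,ᵢTᵢ / Σ ṁᵢCp,ᵢ
      = -84590 / 4558.6 = -18.556 °C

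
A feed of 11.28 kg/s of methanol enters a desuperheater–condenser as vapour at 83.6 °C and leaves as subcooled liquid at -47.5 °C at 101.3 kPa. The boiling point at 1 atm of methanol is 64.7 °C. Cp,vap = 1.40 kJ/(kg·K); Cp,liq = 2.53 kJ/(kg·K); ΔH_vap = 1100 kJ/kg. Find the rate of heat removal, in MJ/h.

Q_c = 57300 MJ/h

vapour 83.6→64.7 °C: -26.46 kJ/kg
condensation at 64.7 °C: -1100 kJ/kg
liquid 64.7→-47.5 °C: -283.87 kJ/kg
Δh = -26.46 + -1100 + -283.87 = -1410.3 kJ/kg
Q = ṁ·Δh = 11.28 kg/s × -1410.3 kJ/kg = -15908 kJ/s
|Q| = 15908 kW = 57271 MJ/h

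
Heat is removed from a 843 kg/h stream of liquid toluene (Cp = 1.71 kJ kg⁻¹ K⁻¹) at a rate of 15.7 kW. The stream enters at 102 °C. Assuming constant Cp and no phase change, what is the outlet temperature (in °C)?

Q = 15.7 kW = 56520 kJ/h
ΔT = Q/(ṁ·Cp) = 56520/(843×1.71) = 39.208 K
T_out = 102 − 39.208 = 62.792 °C

T_out = 62.8 °C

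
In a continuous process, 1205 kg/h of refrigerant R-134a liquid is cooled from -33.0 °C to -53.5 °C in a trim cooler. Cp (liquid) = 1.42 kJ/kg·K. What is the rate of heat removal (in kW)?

Q = ṁ·Cp·ΔT = 1205 × 1.42 × (-53.5 − -33.0) = -35078 kJ/h
Converting: 35078 / 3600 s = 9.7438 kW

Q_c = 9.74 kW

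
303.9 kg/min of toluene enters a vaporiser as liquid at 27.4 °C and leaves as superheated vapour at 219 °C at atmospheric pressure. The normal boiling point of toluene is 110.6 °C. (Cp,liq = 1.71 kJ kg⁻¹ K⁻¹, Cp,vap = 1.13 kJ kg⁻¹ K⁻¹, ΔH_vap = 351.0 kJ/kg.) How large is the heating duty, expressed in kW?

liquid 27.4→110.6 °C: 142.27 kJ/kg
vaporisation at 110.6 °C: 351 kJ/kg
vapour 110.6→219 °C: 122.49 kJ/kg
Δh = 142.27 + 351 + 122.49 = 615.76 kJ/kg
Q = ṁ·Δh = 303.9 kg/min × 615.76 kJ/kg = 187130 kJ/min
|Q| = 3118.8 kW

Q = 3120 kW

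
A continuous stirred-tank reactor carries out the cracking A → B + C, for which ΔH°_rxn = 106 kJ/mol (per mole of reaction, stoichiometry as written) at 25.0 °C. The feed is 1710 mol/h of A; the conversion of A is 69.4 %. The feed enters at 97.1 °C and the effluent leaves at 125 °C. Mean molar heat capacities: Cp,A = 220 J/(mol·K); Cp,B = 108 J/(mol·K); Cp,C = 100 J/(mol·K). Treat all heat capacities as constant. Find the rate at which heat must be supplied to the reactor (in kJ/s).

Q_in = 37.5 kJ/s

Extent of reaction ξ = 0.694 × 1710 = 1186.7 mol/h
Reaction term: ξ·ΔH°_rxn = 1186.7 × 106 = 125790 kJ/h
Sensible, feed 97.1→25 °C: -27124 kJ/h
Outlet flows (mol/h): A 523.26, B 1186.7, C 1186.7
Sensible, products 25→125 °C: 36196 kJ/h
Q = ΔH = 134870 kJ/h = 37.463 kW
Heat supplied = 37.463 kJ/s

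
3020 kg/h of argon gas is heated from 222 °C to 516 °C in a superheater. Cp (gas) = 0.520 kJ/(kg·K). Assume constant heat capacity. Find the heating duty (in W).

Q = ṁ·Cp·ΔT = 3020 × 0.520 × (516 − 222) = 461700 kJ/h
Converting: 461700 / 3600 s = 128.25 kW
Heating duty = 128250 W

Q = 128000 W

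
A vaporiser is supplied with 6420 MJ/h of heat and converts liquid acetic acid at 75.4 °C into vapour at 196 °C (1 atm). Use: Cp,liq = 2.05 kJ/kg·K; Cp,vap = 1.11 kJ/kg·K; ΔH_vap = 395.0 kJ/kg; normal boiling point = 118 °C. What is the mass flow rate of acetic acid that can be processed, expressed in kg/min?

ṁ = 188 kg/min

Δh = 2.05×(118−75.4) + 395.0 + 1.11×(196−118) = 568.91 kJ/kg
Q = 6420 MJ/h = 1783.3 kJ/s = 107000 kJ/min
ṁ = Q/Δh = 107000 / 568.91 = 188.08 kg/min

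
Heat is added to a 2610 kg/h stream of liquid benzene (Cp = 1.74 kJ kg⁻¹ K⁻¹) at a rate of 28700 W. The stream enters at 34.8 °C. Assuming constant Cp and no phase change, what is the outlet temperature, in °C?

T_out = 57.6 °C

Q = 28700 W = 103320 kJ/h
ΔT = Q/(ṁ·Cp) = 103320/(2610×1.74) = 22.751 K
T_out = 34.8 + 22.751 = 57.551 °C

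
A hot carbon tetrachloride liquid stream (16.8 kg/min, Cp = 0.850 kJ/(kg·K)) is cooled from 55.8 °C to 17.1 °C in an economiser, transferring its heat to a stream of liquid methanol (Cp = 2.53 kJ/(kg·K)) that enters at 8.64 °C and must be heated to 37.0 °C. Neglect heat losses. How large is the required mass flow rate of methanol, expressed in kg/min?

ṁ_c = 7.70 kg/min

Heat released by hot stream: Q = 16.8 × 0.850 × (55.8 − 17.1) = 552.64 kJ/min
Energy balance on cold side (adiabatic exchanger): Q = ṁ_c·Cp_c·(T_c,out − T_c,in)
ṁ_c = 552.64 / [2.53 × (37.0 − 8.64)] = 7.7022 kg/min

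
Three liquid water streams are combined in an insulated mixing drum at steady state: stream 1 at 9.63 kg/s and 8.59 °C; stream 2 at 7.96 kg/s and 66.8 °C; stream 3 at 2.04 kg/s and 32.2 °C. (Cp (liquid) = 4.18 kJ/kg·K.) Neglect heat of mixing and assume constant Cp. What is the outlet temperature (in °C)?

Adiabatic, steady state ⇒ Σ ṁᵢCp,ᵢ(T_out − Tᵢ) = 0
T_out = Σ ṁᵢCp,ᵢTᵢ / Σ ṁᵢCp,ᵢ
      = 2843 / 82.053 = 34.648 °C

T_out = 34.6 °C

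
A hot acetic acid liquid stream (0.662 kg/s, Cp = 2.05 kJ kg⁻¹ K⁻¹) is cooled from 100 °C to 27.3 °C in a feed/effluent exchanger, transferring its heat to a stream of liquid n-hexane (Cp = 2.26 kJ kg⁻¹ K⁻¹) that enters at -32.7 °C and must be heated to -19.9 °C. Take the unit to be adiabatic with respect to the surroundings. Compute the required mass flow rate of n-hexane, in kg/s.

ṁ_c = 3.41 kg/s

Heat released by hot stream: Q = 0.662 × 2.05 × (100 − 27.3) = 98.661 kJ/s
Energy balance on cold side (adiabatic exchanger): Q = ṁ_c·Cp_c·(T_c,out − T_c,in)
ṁ_c = 98.661 / [2.26 × (-19.9 − -32.7)] = 3.4106 kg/s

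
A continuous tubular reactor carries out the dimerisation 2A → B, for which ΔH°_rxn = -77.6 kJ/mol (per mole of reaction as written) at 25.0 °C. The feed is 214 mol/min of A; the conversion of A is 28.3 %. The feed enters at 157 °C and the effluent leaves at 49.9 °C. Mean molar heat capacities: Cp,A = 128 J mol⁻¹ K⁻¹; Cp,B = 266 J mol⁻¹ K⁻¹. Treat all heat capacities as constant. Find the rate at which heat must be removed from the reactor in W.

Q_out = 87900 W

Extent of reaction ξ = 0.283 × 214 / 2 = 30.281 mol/min
Reaction term: ξ·ΔH°_rxn = 30.281 × -77.6 = -2349.8 kJ/min
Sensible, feed 157→25 °C: -3615.7 kJ/min
Outlet flows (mol/min): A 153.44, B 30.281
Sensible, products 25→49.9 °C: 689.6 kJ/min
Q = ΔH = -5275.9 kJ/min = -87.932 kW
Heat removed = 87932 W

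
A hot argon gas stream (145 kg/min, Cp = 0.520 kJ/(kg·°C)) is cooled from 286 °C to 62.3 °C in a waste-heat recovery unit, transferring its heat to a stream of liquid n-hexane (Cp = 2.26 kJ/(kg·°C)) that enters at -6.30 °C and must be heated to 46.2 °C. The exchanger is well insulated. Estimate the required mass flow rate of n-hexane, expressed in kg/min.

ṁ_c = 142 kg/min

Heat released by hot stream: Q = 145 × 0.520 × (286 − 62.3) = 16867 kJ/min
Energy balance on cold side (adiabatic exchanger): Q = ṁ_c·Cp_c·(T_c,out − T_c,in)
ṁ_c = 16867 / [2.26 × (46.2 − -6.30)] = 142.16 kg/min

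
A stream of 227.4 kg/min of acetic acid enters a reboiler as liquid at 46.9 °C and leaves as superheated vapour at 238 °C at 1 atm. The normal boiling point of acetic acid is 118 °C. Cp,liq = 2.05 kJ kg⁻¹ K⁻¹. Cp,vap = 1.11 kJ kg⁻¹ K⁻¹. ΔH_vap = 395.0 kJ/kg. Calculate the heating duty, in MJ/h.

Q = 9200 MJ/h

liquid 46.9→118 °C: 145.75 kJ/kg
vaporisation at 118 °C: 395 kJ/kg
vapour 118→238 °C: 133.2 kJ/kg
Δh = 145.75 + 395 + 133.2 = 673.95 kJ/kg
Q = ṁ·Δh = 227.4 kg/min × 673.95 kJ/kg = 153260 kJ/min
|Q| = 2554.3 kW = 9195.4 MJ/h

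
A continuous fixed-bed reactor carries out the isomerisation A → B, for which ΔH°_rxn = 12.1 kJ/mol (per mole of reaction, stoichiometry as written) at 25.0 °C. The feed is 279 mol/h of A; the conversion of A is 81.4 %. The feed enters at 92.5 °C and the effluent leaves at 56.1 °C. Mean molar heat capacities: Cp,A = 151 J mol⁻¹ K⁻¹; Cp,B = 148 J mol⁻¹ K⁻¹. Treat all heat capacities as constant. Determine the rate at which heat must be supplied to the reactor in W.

Q_in = 331 W

Extent of reaction ξ = 0.814 × 279 = 227.11 mol/h
Reaction term: ξ·ΔH°_rxn = 227.11 × 12.1 = 2748 kJ/h
Sensible, feed 92.5→25 °C: -2843.7 kJ/h
Outlet flows (mol/h): A 51.894, B 227.11
Sensible, products 25→56.1 °C: 1289 kJ/h
Q = ΔH = 1193.3 kJ/h = 0.33147 kW
Heat supplied = 331.47 W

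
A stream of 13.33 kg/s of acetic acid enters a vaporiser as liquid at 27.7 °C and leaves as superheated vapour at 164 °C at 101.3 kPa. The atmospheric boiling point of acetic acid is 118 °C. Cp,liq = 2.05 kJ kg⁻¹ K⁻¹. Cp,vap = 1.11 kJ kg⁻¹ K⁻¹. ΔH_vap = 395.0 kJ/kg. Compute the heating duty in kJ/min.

liquid 27.7→118 °C: 185.11 kJ/kg
vaporisation at 118 °C: 395 kJ/kg
vapour 118→164 °C: 51.06 kJ/kg
Δh = 185.11 + 395 + 51.06 = 631.17 kJ/kg
Q = ṁ·Δh = 13.33 kg/s × 631.17 kJ/kg = 8413.6 kJ/s
|Q| = 8413.6 kW = 504810 kJ/min

Q = 505000 kJ/min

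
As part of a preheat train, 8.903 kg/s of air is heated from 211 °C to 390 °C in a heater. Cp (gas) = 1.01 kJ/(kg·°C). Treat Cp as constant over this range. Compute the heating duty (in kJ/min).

Q = 96600 kJ/min

Q = ṁ·Cp·ΔT = 8.903 × 1.01 × (390 − 211) = 1609.6 kJ/s
Heating duty = 96574 kJ/min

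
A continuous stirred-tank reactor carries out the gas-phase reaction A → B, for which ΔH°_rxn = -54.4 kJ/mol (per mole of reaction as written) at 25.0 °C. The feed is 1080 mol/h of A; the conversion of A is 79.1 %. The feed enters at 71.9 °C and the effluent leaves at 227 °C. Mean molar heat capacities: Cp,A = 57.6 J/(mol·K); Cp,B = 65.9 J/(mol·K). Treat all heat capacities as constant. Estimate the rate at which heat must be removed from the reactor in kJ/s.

Q_out = 9.83 kJ/s

Extent of reaction ξ = 0.791 × 1080 = 854.28 mol/h
Reaction term: ξ·ΔH°_rxn = 854.28 × -54.4 = -46473 kJ/h
Sensible, feed 71.9→25 °C: -2917.6 kJ/h
Outlet flows (mol/h): A 225.72, B 854.28
Sensible, products 25→227 °C: 13998 kJ/h
Q = ΔH = -35392 kJ/h = -9.8311 kW
Heat removed = 9.8311 kJ/s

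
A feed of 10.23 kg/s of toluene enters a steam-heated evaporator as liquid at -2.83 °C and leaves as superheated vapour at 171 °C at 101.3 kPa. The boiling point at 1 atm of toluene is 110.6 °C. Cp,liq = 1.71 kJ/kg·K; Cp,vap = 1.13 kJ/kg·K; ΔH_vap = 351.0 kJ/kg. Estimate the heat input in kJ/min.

Q = 376000 kJ/min

liquid -2.83→110.6 °C: 193.97 kJ/kg
vaporisation at 110.6 °C: 351 kJ/kg
vapour 110.6→171 °C: 68.252 kJ/kg
Δh = 193.97 + 351 + 68.252 = 613.22 kJ/kg
Q = ṁ·Δh = 10.23 kg/s × 613.22 kJ/kg = 6273.2 kJ/s
|Q| = 6273.2 kW = 376390 kJ/min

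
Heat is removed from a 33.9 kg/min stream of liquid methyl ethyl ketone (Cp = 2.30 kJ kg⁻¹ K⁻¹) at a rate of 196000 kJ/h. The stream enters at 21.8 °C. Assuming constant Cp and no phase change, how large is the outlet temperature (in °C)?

Q = 196000 kJ/h = 3266.7 kJ/min
ΔT = Q/(ṁ·Cp) = 3266.7/(33.9×2.30) = 41.896 K
T_out = 21.8 − 41.896 = -20.096 °C

T_out = -20.1 °C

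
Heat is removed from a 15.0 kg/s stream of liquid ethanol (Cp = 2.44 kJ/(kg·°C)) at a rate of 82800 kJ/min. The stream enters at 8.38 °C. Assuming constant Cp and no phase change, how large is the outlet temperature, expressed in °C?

Q = 82800 kJ/min = 1380 kJ/s
ΔT = Q/(ṁ·Cp) = 1380/(15.0×2.44) = 37.705 K
T_out = 8.38 − 37.705 = -29.325 °C

T_out = -29.3 °C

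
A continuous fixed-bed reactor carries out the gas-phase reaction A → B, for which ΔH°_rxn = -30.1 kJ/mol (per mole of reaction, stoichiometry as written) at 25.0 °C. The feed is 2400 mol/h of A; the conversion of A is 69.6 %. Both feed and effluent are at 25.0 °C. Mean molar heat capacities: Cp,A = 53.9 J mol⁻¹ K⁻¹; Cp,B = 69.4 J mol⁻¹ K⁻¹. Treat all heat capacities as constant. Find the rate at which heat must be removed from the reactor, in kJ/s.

Q_out = 14.0 kJ/s

Extent of reaction ξ = 0.696 × 2400 = 1670.4 mol/h
Reaction term: ξ·ΔH°_rxn = 1670.4 × -30.1 = -50279 kJ/h
Q = ΔH = -50279 kJ/h = -13.966 kW
Heat removed = 13.966 kJ/s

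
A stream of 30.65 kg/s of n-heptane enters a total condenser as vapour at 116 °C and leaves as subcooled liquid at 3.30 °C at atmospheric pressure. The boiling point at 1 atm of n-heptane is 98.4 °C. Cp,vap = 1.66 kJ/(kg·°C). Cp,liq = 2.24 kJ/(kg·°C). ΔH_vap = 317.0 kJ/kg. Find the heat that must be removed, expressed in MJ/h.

vapour 116→98.4 °C: -29.216 kJ/kg
condensation at 98.4 °C: -317 kJ/kg
liquid 98.4→3.30 °C: -213.02 kJ/kg
Δh = -29.216 + -317 + -213.02 = -559.24 kJ/kg
Q = ṁ·Δh = 30.65 kg/s × -559.24 kJ/kg = -17141 kJ/s
|Q| = 17141 kW = 61707 MJ/h

Q_c = 61700 MJ/h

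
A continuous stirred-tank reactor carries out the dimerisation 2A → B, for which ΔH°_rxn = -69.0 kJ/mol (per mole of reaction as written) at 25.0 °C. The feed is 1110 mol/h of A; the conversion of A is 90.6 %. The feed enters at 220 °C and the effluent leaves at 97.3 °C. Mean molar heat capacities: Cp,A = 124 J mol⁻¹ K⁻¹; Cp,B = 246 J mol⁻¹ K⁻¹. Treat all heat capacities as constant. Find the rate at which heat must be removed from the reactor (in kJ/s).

Extent of reaction ξ = 0.906 × 1110 / 2 = 502.83 mol/h
Reaction term: ξ·ΔH°_rxn = 502.83 × -69.0 = -34695 kJ/h
Sensible, feed 220→25 °C: -26840 kJ/h
Outlet flows (mol/h): A 104.34, B 502.83
Sensible, products 25→97.3 °C: 9878.7 kJ/h
Q = ΔH = -51656 kJ/h = -14.349 kW
Heat removed = 14.349 kJ/s

Q_out = 14.3 kJ/s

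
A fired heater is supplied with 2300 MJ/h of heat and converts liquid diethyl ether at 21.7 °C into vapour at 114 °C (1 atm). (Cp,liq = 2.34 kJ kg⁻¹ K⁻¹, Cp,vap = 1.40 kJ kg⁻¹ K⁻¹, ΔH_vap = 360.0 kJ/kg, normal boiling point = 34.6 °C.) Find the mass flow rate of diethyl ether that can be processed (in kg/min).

ṁ = 76.5 kg/min

Δh = 2.34×(34.6−21.7) + 360.0 + 1.40×(114−34.6) = 501.35 kJ/kg
Q = 2300 MJ/h = 638.89 kJ/s = 38333 kJ/min
ṁ = Q/Δh = 38333 / 501.35 = 76.461 kg/min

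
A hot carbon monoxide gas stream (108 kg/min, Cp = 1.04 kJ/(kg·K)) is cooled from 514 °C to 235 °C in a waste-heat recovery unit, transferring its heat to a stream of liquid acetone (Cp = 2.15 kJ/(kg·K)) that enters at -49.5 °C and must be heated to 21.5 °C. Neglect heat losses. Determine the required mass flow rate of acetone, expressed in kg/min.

Heat released by hot stream: Q = 108 × 1.04 × (514 − 235) = 31337 kJ/min
Energy balance on cold side (adiabatic exchanger): Q = ṁ_c·Cp_c·(T_c,out − T_c,in)
ṁ_c = 31337 / [2.15 × (21.5 − -49.5)] = 205.29 kg/min

ṁ_c = 205 kg/min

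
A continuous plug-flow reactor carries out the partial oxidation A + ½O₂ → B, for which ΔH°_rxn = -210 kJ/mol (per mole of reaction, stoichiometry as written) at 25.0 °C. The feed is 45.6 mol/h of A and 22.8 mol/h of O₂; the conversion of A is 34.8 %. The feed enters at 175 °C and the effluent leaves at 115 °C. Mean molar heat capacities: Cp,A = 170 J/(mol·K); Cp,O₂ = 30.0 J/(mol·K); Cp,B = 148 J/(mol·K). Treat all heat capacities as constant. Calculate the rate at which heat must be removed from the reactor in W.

Q_out = 1080 W

Extent of reaction ξ = 0.348 × 45.6 = 15.869 mol/h
Reaction term: ξ·ΔH°_rxn = 15.869 × -210 = -3332.4 kJ/h
Sensible, feed 175→25 °C: -1265.4 kJ/h
Outlet flows (mol/h): A 29.731, O₂ 14.866, B 15.869
Sensible, products 25→115 °C: 706.4 kJ/h
Q = ΔH = -3891.5 kJ/h = -1.081 kW
Heat removed = 1081 W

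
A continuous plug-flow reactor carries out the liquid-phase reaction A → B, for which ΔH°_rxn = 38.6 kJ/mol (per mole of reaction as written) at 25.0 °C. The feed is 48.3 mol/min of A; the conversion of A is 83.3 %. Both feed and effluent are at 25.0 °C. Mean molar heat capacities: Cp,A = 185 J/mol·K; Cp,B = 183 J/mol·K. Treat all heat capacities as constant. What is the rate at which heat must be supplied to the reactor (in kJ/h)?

Extent of reaction ξ = 0.833 × 48.3 = 40.234 mol/min
Reaction term: ξ·ΔH°_rxn = 40.234 × 38.6 = 1553 kJ/min
Q = ΔH = 1553 kJ/min = 25.884 kW
Heat supplied = 93182 kJ/h

Q_in = 93200 kJ/h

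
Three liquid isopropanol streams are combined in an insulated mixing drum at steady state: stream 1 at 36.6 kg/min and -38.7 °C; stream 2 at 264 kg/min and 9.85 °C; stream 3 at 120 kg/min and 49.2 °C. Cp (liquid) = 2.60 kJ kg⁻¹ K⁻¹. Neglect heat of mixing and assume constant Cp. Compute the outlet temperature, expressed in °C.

Adiabatic, steady state ⇒ Σ ṁᵢCp,ᵢ(T_out − Tᵢ) = 0
Σ ṁᵢCp,ᵢTᵢ = 36.6×2.60×-38.7 + 264×2.60×9.85 + 120×2.60×49.2 = 18429
Σ ṁᵢCp,ᵢ = 36.6×2.60 + 264×2.60 + 120×2.60 = 1093.6
T_out = 18429 / 1093.6 = 16.852 °C

T_out = 16.9 °C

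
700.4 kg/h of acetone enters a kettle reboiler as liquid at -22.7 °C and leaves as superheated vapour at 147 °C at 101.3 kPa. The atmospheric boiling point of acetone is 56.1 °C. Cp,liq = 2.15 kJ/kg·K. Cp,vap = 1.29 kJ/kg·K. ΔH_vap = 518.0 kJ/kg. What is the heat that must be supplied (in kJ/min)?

Q = 9390 kJ/min

liquid -22.7→56.1 °C: 169.42 kJ/kg
vaporisation at 56.1 °C: 518 kJ/kg
vapour 56.1→147 °C: 117.26 kJ/kg
Δh = 169.42 + 518 + 117.26 = 804.68 kJ/kg
Q = ṁ·Δh = 700.4 kg/h × 804.68 kJ/kg = 563600 kJ/h
|Q| = 156.56 kW = 9393.3 kJ/min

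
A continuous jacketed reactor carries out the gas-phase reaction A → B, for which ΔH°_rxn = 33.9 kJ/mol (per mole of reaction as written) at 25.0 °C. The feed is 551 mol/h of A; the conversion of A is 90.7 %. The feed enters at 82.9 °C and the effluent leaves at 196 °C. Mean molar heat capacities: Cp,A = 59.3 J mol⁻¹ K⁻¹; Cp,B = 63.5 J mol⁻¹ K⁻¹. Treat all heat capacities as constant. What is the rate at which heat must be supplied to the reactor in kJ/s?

Q_in = 5.83 kJ/s

Extent of reaction ξ = 0.907 × 551 = 499.76 mol/h
Reaction term: ξ·ΔH°_rxn = 499.76 × 33.9 = 16942 kJ/h
Sensible, feed 82.9→25 °C: -1891.8 kJ/h
Outlet flows (mol/h): A 51.243, B 499.76
Sensible, products 25→196 °C: 5946.2 kJ/h
Q = ΔH = 20996 kJ/h = 5.8323 kW
Heat supplied = 5.8323 kJ/s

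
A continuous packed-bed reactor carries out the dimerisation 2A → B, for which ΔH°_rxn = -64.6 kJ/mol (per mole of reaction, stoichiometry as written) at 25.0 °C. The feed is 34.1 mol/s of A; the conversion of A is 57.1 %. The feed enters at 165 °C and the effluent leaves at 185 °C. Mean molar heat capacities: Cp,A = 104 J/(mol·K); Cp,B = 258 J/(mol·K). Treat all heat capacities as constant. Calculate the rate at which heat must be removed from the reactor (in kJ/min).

Extent of reaction ξ = 0.571 × 34.1 / 2 = 9.7355 mol/s
Reaction term: ξ·ΔH°_rxn = 9.7355 × -64.6 = -628.92 kJ/s
Sensible, feed 165→25 °C: -496.5 kJ/s
Outlet flows (mol/s): A 14.629, B 9.7355
Sensible, products 25→185 °C: 645.31 kJ/s
Q = ΔH = -480.1 kJ/s = -480.1 kW
Heat removed = 28806 kJ/min

Q_out = 28800 kJ/min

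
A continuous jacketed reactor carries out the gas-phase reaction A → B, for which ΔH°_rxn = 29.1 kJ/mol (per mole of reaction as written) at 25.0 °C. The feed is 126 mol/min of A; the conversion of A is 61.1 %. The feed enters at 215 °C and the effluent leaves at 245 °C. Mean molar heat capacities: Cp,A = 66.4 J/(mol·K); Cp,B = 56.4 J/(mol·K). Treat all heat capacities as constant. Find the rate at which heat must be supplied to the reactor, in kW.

Extent of reaction ξ = 0.611 × 126 = 76.986 mol/min
Reaction term: ξ·ΔH°_rxn = 76.986 × 29.1 = 2240.3 kJ/min
Sensible, feed 215→25 °C: -1589.6 kJ/min
Outlet flows (mol/min): A 49.014, B 76.986
Sensible, products 25→245 °C: 1671.2 kJ/min
Q = ΔH = 2321.9 kJ/min = 38.699 kW
Heat supplied = 38.699 kW

Q_in = 38.7 kW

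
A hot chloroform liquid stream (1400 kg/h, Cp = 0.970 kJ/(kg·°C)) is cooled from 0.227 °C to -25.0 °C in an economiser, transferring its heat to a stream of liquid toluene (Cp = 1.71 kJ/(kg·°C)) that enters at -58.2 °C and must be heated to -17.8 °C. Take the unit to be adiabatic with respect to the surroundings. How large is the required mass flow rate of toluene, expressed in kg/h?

ṁ_c = 496 kg/h

Heat released by hot stream: Q = 1400 × 0.970 × (0.227 − -25.0) = 34258 kJ/h
Energy balance on cold side (adiabatic exchanger): Q = ṁ_c·Cp_c·(T_c,out − T_c,in)
ṁ_c = 34258 / [1.71 × (-17.8 − -58.2)] = 495.89 kg/h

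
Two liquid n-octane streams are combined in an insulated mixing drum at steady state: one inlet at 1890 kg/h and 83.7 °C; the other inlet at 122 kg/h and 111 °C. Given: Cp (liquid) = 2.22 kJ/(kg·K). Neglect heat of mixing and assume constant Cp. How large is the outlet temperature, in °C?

Energy balance with Q = 0: Σ ṁᵢCp,ᵢ(T_out − Tᵢ) = 0
T_out = Σ ṁᵢCp,ᵢTᵢ / Σ ṁᵢCp,ᵢ
      = 381250 / 4466.6 = 85.355 °C

T_out = 85.4 °C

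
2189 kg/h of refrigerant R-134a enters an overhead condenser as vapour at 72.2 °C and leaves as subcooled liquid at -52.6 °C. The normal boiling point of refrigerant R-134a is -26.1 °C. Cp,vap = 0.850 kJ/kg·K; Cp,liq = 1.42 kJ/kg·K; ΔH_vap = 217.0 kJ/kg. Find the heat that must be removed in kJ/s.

vapour 72.2→-26.1 °C: -83.555 kJ/kg
condensation at -26.1 °C: -217 kJ/kg
liquid -26.1→-52.6 °C: -37.63 kJ/kg
Δh = -83.555 + -217 + -37.63 = -338.19 kJ/kg
Q = ṁ·Δh = 2189 kg/h × -338.19 kJ/kg = -740290 kJ/h
|Q| = 205.64 kW

Q_c = 206 kJ/s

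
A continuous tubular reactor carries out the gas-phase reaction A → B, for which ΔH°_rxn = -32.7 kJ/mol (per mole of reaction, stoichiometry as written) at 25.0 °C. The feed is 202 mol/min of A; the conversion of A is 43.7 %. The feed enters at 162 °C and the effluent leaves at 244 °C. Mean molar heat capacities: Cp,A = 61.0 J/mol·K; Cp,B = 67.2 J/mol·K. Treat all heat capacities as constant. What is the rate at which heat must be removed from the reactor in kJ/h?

Q_out = 105000 kJ/h

Extent of reaction ξ = 0.437 × 202 = 88.274 mol/min
Reaction term: ξ·ΔH°_rxn = 88.274 × -32.7 = -2886.6 kJ/min
Sensible, feed 162→25 °C: -1688.1 kJ/min
Outlet flows (mol/min): A 113.73, B 88.274
Sensible, products 25→244 °C: 2818.4 kJ/min
Q = ΔH = -1756.3 kJ/min = -29.272 kW
Heat removed = 105380 kJ/h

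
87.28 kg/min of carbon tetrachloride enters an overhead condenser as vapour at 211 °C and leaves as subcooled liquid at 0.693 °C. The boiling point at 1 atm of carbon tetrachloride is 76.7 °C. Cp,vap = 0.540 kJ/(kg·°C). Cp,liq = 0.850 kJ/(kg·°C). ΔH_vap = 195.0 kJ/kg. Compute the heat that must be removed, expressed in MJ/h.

Q_c = 1740 MJ/h

vapour 211→76.7 °C: -72.522 kJ/kg
condensation at 76.7 °C: -195 kJ/kg
liquid 76.7→0.693 °C: -64.606 kJ/kg
Δh = -72.522 + -195 + -64.606 = -332.13 kJ/kg
Q = ṁ·Δh = 87.28 kg/min × -332.13 kJ/kg = -28988 kJ/min
|Q| = 483.14 kW = 1739.3 MJ/h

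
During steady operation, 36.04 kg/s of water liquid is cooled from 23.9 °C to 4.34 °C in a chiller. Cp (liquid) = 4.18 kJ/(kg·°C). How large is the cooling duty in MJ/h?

Q_c = 10600 MJ/h

Q = ṁ·Cp·ΔT = 36.04 × 4.18 × (4.34 − 23.9) = -2946.7 kJ/s
Cooling duty = 10608 MJ/h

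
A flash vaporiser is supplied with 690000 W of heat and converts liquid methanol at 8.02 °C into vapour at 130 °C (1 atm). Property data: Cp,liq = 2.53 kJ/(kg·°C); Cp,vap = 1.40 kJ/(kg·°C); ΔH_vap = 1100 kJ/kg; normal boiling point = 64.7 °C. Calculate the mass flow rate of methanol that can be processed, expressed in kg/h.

ṁ = 1860 kg/h

Δh = 2.53×(64.7−8.02) + 1100 + 1.40×(130−64.7) = 1334.8 kJ/kg
Q = 690000 W = 690 kJ/s = 2.484e+06 kJ/h
ṁ = Q/Δh = 2.484e+06 / 1334.8 = 1860.9 kg/h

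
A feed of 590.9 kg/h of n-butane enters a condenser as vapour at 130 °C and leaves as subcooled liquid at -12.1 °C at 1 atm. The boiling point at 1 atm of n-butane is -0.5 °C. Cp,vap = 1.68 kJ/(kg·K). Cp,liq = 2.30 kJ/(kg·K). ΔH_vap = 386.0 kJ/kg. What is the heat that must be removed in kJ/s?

Q_c = 104 kJ/s

vapour 130→-0.5 °C: -219.24 kJ/kg
condensation at -0.5 °C: -386 kJ/kg
liquid -0.5→-12.1 °C: -26.68 kJ/kg
Δh = -219.24 + -386 + -26.68 = -631.92 kJ/kg
Q = ṁ·Δh = 590.9 kg/h × -631.92 kJ/kg = -373400 kJ/h
|Q| = 103.72 kW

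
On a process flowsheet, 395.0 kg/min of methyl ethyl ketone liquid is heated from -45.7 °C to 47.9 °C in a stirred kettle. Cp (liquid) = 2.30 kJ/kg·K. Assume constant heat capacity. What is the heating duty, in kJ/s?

Q = ṁ·Cp·ΔT = 395.0 × 2.30 × (47.9 − -45.7) = 85036 kJ/min
Converting: 85036 / 60 s = 1417.3 kW

Q = 1420 kJ/s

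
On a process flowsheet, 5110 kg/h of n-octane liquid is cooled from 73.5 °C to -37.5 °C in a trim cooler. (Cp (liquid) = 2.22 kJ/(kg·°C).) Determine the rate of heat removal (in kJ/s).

Q_c = 350 kJ/s

Q = ṁ·Cp·ΔT = 5110 × 2.22 × (-37.5 − 73.5) = -1.2592e+06 kJ/h
Converting: 1.2592e+06 / 3600 s = 349.78 kW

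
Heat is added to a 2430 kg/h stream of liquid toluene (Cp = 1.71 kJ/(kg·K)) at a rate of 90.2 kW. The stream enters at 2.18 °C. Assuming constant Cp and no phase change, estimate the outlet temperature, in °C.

T_out = 80.3 °C

Q = 90.2 kW = 324720 kJ/h
ΔT = Q/(ṁ·Cp) = 324720/(2430×1.71) = 78.146 K
T_out = 2.18 + 78.146 = 80.326 °C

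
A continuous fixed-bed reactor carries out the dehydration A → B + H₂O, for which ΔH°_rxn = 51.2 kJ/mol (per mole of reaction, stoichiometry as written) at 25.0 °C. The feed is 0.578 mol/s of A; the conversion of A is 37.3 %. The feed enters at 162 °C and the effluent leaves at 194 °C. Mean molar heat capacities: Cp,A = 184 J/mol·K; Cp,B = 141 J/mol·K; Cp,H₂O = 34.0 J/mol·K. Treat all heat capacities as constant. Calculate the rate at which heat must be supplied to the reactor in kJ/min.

Q_in = 847 kJ/min

Extent of reaction ξ = 0.373 × 0.578 = 0.21559 mol/s
Reaction term: ξ·ΔH°_rxn = 0.21559 × 51.2 = 11.038 kJ/s
Sensible, feed 162→25 °C: -14.57 kJ/s
Outlet flows (mol/s): A 0.36241, B 0.21559, H₂O 0.21559
Sensible, products 25→194 °C: 17.646 kJ/s
Q = ΔH = 14.114 kJ/s = 14.114 kW
Heat supplied = 846.83 kJ/min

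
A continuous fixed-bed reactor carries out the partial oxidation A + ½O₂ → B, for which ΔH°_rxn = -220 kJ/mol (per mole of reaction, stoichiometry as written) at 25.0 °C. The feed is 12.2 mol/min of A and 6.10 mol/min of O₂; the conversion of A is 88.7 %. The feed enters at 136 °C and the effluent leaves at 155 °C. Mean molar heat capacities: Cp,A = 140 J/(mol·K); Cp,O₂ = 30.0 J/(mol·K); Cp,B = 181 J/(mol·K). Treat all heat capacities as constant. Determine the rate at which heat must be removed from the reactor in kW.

Q_out = 38.5 kW

Extent of reaction ξ = 0.887 × 12.2 = 10.821 mol/min
Reaction term: ξ·ΔH°_rxn = 10.821 × -220 = -2380.7 kJ/min
Sensible, feed 136→25 °C: -209.9 kJ/min
Outlet flows (mol/min): A 1.3786, O₂ 0.6893, B 10.821
Sensible, products 25→155 °C: 282.41 kJ/min
Q = ΔH = -2308.2 kJ/min = -38.47 kW
Heat removed = 38.47 kW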